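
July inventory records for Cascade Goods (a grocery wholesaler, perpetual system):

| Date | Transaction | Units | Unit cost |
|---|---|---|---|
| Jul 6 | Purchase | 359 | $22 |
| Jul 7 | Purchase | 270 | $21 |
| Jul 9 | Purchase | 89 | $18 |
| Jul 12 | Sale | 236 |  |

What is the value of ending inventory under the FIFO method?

Jul 12, 236 sold [FIFO — oldest first]: 236 @ $22 = $5,192
Ending inventory: 123 @ $22 + 270 @ $21 + 89 @ $18 = $9,978

Ending inventory = $9,978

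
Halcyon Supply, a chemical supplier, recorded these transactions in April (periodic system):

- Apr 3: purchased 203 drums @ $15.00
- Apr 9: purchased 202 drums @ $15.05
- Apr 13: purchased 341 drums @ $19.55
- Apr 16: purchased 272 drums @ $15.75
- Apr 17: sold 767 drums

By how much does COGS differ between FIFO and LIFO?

$185.85

FIFO COGS: 203 @ $15.00 + 202 @ $15.05 + 341 @ $19.55 + 21 @ $15.75 = $13,082.40
LIFO COGS: 272 @ $15.75 + 341 @ $19.55 + 154 @ $15.05 = $13,268.25
Difference = |$13,082.40 − $13,268.25| = $185.85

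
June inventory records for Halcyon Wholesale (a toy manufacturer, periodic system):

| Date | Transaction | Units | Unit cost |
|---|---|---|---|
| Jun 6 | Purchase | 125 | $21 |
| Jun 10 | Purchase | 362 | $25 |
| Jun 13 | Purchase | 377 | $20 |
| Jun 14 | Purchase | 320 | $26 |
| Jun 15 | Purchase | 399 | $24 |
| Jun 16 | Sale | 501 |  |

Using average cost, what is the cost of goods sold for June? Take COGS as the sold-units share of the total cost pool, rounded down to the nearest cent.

COGS = $11,745.17

Jun 16, sell 501: 501/1583 × $37,111.00 → $11,745.17
Ending inventory (cost pool remaining) = $25,365.83
Check: goods available $37,111.00 = COGS $11,745.17 + ending $25,365.83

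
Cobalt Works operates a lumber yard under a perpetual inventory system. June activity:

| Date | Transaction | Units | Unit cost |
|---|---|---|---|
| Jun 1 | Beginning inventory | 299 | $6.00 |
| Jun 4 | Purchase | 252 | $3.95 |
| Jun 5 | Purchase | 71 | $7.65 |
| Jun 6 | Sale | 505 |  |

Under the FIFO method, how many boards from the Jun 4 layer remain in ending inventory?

Jun 6, 505 sold [FIFO — oldest first]: 299 @ $6.00 + 206 @ $3.95 = $2,607.70
Ending inventory: 46 @ $3.95 + 71 @ $7.65 = $724.85

46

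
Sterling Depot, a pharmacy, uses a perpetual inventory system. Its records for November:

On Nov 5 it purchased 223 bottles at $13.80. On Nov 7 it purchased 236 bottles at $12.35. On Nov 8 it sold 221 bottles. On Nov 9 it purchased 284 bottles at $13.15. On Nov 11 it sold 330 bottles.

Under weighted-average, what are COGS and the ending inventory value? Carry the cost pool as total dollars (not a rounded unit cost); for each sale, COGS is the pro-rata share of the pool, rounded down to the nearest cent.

COGS = $7,210.16; ending inventory = $2,516.44

After Nov 5: 223 on hand, pool $3,077.40 (≈ $13.8000 each)
After Nov 7: 459 on hand, pool $5,992.00 (≈ $13.0545 each)
Nov 8, sell 221: 221/459 × $5,992.00 → $2,885.03
After Nov 9: 522 on hand, pool $6,841.57 (≈ $13.1065 each)
Nov 11, sell 330: 330/522 × $6,841.57 → $4,325.13
Total COGS = $2,885.03 + $4,325.13 = $7,210.16
Ending inventory (cost pool remaining) = $2,516.44
Check: goods available $9,726.60 = COGS $7,210.16 + ending $2,516.44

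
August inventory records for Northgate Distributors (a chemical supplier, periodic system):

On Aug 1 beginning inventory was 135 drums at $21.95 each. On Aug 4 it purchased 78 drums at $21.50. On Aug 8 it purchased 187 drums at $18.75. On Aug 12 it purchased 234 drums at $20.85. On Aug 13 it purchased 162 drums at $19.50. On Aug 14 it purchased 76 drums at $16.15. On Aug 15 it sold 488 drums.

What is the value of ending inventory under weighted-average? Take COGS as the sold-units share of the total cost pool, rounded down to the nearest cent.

Ending inventory = $7,667.59

Aug 15, sell 488: 488/872 × $17,411.80 → $9,744.21
Ending inventory (cost pool remaining) = $7,667.59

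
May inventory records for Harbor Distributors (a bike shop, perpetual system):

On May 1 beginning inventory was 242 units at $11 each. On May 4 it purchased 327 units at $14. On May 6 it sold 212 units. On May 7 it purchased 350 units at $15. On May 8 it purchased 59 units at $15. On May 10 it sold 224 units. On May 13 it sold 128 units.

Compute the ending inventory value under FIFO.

May 6, 212 sold [FIFO — oldest first]: 212 @ $11 = $2,332
May 10, 224 sold [FIFO — oldest first]: 30 @ $11 + 194 @ $14 = $3,046
May 13, 128 sold [FIFO — oldest first]: 128 @ $14 = $1,792
Total COGS = $2,332 + $3,046 + $1,792 = $7,170
Ending inventory: 5 @ $14 + 350 @ $15 + 59 @ $15 = $6,205
Check: goods available $13,375 = COGS $7,170 + ending $6,205

Ending inventory = $6,205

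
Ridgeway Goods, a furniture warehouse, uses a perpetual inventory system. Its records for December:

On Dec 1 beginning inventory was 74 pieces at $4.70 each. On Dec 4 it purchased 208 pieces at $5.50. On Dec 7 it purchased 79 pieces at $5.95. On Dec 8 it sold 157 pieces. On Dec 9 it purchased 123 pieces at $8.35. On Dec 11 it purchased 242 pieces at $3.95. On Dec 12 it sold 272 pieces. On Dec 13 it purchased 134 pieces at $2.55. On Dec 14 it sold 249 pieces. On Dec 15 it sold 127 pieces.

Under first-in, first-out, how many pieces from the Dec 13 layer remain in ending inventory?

55

Dec 8, 157 sold [FIFO — oldest first]: 74 @ $4.70 + 83 @ $5.50 = $804.30
Dec 12, 272 sold [FIFO — oldest first]: 125 @ $5.50 + 79 @ $5.95 + 68 @ $8.35 = $1,725.35
Dec 14, 249 sold [FIFO — oldest first]: 55 @ $8.35 + 194 @ $3.95 = $1,225.55
Dec 15, 127 sold [FIFO — oldest first]: 48 @ $3.95 + 79 @ $2.55 = $391.05
Total COGS = $804.30 + $1,725.35 + $1,225.55 + $391.05 = $4,146.25
Ending inventory: 55 @ $2.55 = $140.25
Check: goods available $4,286.50 = COGS $4,146.25 + ending $140.25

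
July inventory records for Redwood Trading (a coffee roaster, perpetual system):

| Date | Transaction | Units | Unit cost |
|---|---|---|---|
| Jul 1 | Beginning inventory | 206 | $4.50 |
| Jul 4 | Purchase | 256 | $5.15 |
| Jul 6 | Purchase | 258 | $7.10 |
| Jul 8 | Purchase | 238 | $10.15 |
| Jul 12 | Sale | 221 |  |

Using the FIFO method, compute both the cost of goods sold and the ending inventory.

COGS = $1,004.25; ending inventory = $5,488.65

Jul 12, 221 sold [FIFO — oldest first]: 206 @ $4.50 + 15 @ $5.15 = $1,004.25
Ending inventory: 241 @ $5.15 + 258 @ $7.10 + 238 @ $10.15 = $5,488.65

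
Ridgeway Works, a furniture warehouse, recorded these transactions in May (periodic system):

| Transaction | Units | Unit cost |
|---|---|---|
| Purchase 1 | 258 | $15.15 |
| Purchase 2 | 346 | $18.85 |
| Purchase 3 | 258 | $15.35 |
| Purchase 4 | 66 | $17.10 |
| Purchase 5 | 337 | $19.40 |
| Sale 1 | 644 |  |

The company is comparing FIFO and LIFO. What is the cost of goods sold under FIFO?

FIFO COGS: 258 @ $15.15 + 346 @ $18.85 + 40 @ $15.35 = $11,044.80
LIFO COGS: 337 @ $19.40 + 66 @ $17.10 + 241 @ $15.35 = $11,365.75

COGS = $11,044.80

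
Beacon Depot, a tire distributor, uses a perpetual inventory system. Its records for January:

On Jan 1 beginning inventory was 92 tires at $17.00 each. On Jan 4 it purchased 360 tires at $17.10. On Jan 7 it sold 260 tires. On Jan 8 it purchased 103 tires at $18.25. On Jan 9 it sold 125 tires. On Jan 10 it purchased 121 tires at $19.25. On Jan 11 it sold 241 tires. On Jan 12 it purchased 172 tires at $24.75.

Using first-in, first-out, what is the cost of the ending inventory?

Jan 7, 260 sold [FIFO — oldest first]: 92 @ $17.00 + 168 @ $17.10 = $4,436.80
Jan 9, 125 sold [FIFO — oldest first]: 125 @ $17.10 = $2,137.50
Jan 11, 241 sold [FIFO — oldest first]: 67 @ $17.10 + 103 @ $18.25 + 71 @ $19.25 = $4,392.20
Total COGS = $4,436.80 + $2,137.50 + $4,392.20 = $10,966.50
Ending inventory: 50 @ $19.25 + 172 @ $24.75 = $5,219.50
Check: goods available $16,186.00 = COGS $10,966.50 + ending $5,219.50

Ending inventory = $5,219.50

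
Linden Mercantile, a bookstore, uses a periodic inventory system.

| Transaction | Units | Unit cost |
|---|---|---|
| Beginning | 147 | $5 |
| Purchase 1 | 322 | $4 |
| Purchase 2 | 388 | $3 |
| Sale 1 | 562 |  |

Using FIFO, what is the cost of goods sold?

COGS = $2,302

Sale 1 (562) [FIFO — oldest first]: 147 @ $5 + 322 @ $4 + 93 @ $3 = $2,302
Ending inventory: 295 @ $3 = $885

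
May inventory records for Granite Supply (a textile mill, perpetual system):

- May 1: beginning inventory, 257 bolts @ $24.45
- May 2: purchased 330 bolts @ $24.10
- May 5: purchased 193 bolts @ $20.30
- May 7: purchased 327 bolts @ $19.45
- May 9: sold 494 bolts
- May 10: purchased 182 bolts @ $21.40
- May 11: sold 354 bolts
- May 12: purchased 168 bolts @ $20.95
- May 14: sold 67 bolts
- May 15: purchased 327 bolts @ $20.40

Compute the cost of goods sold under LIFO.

May 9, 494 sold [LIFO — newest first]: 327 @ $19.45 + 167 @ $20.30 = $9,750.25
May 11, 354 sold [LIFO — newest first]: 182 @ $21.40 + 26 @ $20.30 + 146 @ $24.10 = $7,941.20
May 14, 67 sold [LIFO — newest first]: 67 @ $20.95 = $1,403.65
Total COGS = $9,750.25 + $7,941.20 + $1,403.65 = $19,095.10
Ending inventory: 257 @ $24.45 + 184 @ $24.10 + 101 @ $20.95 + 327 @ $20.40 = $19,504.80
Check: goods available $38,599.90 = COGS $19,095.10 + ending $19,504.80

COGS = $19,095.10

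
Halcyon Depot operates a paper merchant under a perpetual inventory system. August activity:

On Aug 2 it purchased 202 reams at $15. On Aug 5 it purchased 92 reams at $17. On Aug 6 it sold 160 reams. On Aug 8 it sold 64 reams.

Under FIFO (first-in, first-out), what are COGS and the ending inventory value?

COGS = $3,404; ending inventory = $1,190

Aug 6, 160 sold [FIFO — oldest first]: 160 @ $15 = $2,400
Aug 8, 64 sold [FIFO — oldest first]: 42 @ $15 + 22 @ $17 = $1,004
Total COGS = $2,400 + $1,004 = $3,404
Ending inventory: 70 @ $17 = $1,190
Check: goods available $4,594 = COGS $3,404 + ending $1,190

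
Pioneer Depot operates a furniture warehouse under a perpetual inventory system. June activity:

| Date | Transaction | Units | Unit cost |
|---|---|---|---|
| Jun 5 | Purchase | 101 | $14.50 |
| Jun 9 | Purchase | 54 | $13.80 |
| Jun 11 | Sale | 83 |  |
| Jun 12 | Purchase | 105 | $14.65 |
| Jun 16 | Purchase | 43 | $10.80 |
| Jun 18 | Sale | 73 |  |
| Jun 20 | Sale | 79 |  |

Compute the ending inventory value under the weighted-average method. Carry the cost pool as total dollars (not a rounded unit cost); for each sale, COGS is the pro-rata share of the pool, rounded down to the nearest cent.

After Jun 5: 101 on hand, pool $1,464.50 (≈ $14.5000 each)
After Jun 9: 155 on hand, pool $2,209.70 (≈ $14.2561 each)
Jun 11, sell 83: 83/155 × $2,209.70 → $1,183.25
After Jun 12: 177 on hand, pool $2,564.70 (≈ $14.4898 each)
After Jun 16: 220 on hand, pool $3,029.10 (≈ $13.7686 each)
Jun 18, sell 73: 73/220 × $3,029.10 → $1,005.11
Jun 20, sell 79: 79/147 × $2,023.99 → $1,087.72
Total COGS = $1,183.25 + $1,005.11 + $1,087.72 = $3,276.08
Ending inventory (cost pool remaining) = $936.27
Check: goods available $4,212.35 = COGS $3,276.08 + ending $936.27

Ending inventory = $936.27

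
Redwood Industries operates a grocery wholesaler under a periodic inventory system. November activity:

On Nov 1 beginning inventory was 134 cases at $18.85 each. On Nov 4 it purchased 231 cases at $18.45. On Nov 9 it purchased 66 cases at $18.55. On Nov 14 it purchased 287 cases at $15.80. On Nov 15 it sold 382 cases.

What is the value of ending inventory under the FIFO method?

Nov 15, 382 sold [FIFO — oldest first]: 134 @ $18.85 + 231 @ $18.45 + 17 @ $18.55 = $7,103.20
Ending inventory: 49 @ $18.55 + 287 @ $15.80 = $5,443.55
Check: goods available $12,546.75 = COGS $7,103.20 + ending $5,443.55

Ending inventory = $5,443.55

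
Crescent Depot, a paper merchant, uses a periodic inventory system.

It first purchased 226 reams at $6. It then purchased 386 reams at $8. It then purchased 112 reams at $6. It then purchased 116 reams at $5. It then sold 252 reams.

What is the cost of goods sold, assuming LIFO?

COGS = $1,444

Sale 1 (252) [LIFO — newest first]: 116 @ $5 + 112 @ $6 + 24 @ $8 = $1,444
Ending inventory: 226 @ $6 + 362 @ $8 = $4,252
Check: goods available $5,696 = COGS $1,444 + ending $4,252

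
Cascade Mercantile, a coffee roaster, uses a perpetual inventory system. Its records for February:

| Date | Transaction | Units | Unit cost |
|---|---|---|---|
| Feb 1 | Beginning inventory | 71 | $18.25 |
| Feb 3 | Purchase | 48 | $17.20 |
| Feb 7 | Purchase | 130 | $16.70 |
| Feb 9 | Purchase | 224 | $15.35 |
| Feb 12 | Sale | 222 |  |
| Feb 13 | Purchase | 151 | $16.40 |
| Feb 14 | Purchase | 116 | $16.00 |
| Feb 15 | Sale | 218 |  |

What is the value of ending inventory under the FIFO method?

Feb 12, 222 sold [FIFO — oldest first]: 71 @ $18.25 + 48 @ $17.20 + 103 @ $16.70 = $3,841.45
Feb 15, 218 sold [FIFO — oldest first]: 27 @ $16.70 + 191 @ $15.35 = $3,382.75
Total COGS = $3,841.45 + $3,382.75 = $7,224.20
Ending inventory: 33 @ $15.35 + 151 @ $16.40 + 116 @ $16.00 = $4,838.95
Check: goods available $12,063.15 = COGS $7,224.20 + ending $4,838.95

Ending inventory = $4,838.95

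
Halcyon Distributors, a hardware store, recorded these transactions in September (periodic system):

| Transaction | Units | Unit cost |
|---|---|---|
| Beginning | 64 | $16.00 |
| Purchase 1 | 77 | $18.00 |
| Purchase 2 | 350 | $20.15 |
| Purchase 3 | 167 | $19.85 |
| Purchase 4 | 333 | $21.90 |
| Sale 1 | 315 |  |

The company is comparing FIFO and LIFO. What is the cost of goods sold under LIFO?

FIFO COGS: 64 @ $16.00 + 77 @ $18.00 + 174 @ $20.15 = $5,916.10
LIFO COGS: 315 @ $21.90 = $6,898.50

COGS = $6,898.50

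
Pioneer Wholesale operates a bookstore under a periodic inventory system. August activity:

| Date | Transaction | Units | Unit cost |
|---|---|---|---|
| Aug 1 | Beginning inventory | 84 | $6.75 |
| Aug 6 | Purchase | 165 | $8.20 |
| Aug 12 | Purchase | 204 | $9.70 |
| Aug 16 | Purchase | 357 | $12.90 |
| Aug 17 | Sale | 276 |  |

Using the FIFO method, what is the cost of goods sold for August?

Aug 17, 276 sold [FIFO — oldest first]: 84 @ $6.75 + 165 @ $8.20 + 27 @ $9.70 = $2,181.90
Ending inventory: 177 @ $9.70 + 357 @ $12.90 = $6,322.20

COGS = $2,181.90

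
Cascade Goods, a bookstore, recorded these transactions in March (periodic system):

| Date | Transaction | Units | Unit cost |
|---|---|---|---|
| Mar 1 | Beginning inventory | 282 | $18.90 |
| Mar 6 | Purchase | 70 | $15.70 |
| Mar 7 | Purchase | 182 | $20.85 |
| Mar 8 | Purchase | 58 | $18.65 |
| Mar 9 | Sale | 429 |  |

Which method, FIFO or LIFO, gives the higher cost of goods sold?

FIFO COGS: 282 @ $18.90 + 70 @ $15.70 + 77 @ $20.85 = $8,034.25
LIFO COGS: 58 @ $18.65 + 182 @ $20.85 + 70 @ $15.70 + 119 @ $18.90 = $8,224.50

LIFO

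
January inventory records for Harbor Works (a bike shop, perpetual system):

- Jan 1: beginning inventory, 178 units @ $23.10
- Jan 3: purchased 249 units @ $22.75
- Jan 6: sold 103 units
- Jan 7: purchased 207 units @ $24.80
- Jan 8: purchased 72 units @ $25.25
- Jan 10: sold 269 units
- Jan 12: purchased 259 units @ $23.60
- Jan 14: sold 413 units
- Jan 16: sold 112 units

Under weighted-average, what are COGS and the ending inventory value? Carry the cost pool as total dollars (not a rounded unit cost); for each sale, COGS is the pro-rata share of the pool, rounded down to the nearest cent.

COGS = $21,226.91; ending inventory = $1,613.64

After Jan 1: 178 on hand, pool $4,111.80 (≈ $23.1000 each)
After Jan 3: 427 on hand, pool $9,776.55 (≈ $22.8959 each)
Jan 6, sell 103: 103/427 × $9,776.55 → $2,358.27
After Jan 7: 531 on hand, pool $12,551.88 (≈ $23.6382 each)
After Jan 8: 603 on hand, pool $14,369.88 (≈ $23.8306 each)
Jan 10, sell 269: 269/603 × $14,369.88 → $6,410.44
After Jan 12: 593 on hand, pool $14,071.84 (≈ $23.7299 each)
Jan 14, sell 413: 413/593 × $14,071.84 → $9,800.45
Jan 16, sell 112: 112/180 × $4,271.39 → $2,657.75
Total COGS = $2,358.27 + $6,410.44 + $9,800.45 + $2,657.75 = $21,226.91
Ending inventory (cost pool remaining) = $1,613.64
Check: goods available $22,840.55 = COGS $21,226.91 + ending $1,613.64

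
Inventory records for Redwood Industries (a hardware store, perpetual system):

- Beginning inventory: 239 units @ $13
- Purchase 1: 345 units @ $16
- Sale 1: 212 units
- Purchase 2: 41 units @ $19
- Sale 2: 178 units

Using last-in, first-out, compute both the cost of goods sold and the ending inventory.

COGS = $6,351; ending inventory = $3,055

Sale 1 (212) [LIFO — newest first]: 212 @ $16 = $3,392
Sale 2 (178) [LIFO — newest first]: 41 @ $19 + 133 @ $16 + 4 @ $13 = $2,959
Total COGS = $3,392 + $2,959 = $6,351
Ending inventory: 235 @ $13 = $3,055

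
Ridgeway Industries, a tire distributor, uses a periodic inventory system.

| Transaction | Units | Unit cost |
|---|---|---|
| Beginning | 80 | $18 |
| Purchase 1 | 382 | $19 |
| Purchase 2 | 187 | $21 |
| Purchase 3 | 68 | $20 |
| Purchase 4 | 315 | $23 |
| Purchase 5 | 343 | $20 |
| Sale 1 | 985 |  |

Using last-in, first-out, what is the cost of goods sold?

COGS = $20,760

Sale 1 (985) [LIFO — newest first]: 343 @ $20 + 315 @ $23 + 68 @ $20 + 187 @ $21 + 72 @ $19 = $20,760
Ending inventory: 80 @ $18 + 310 @ $19 = $7,330
Check: goods available $28,090 = COGS $20,760 + ending $7,330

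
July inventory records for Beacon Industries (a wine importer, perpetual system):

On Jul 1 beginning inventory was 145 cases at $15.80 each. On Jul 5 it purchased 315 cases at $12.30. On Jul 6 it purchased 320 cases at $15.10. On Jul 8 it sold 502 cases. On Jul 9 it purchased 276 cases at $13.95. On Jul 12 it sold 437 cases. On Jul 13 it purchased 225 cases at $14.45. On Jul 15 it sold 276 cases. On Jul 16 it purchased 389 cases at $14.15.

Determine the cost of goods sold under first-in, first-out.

Jul 8, 502 sold [FIFO — oldest first]: 145 @ $15.80 + 315 @ $12.30 + 42 @ $15.10 = $6,799.70
Jul 12, 437 sold [FIFO — oldest first]: 278 @ $15.10 + 159 @ $13.95 = $6,415.85
Jul 15, 276 sold [FIFO — oldest first]: 117 @ $13.95 + 159 @ $14.45 = $3,929.70
Total COGS = $6,799.70 + $6,415.85 + $3,929.70 = $17,145.25
Ending inventory: 66 @ $14.45 + 389 @ $14.15 = $6,458.05

COGS = $17,145.25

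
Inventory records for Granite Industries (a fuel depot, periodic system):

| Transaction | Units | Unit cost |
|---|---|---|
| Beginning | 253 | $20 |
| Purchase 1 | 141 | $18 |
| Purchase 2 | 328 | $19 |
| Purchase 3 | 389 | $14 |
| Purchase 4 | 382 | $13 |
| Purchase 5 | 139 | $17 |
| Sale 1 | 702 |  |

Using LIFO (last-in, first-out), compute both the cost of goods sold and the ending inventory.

COGS = $9,863; ending inventory = $16,742

Sale 1 (702) [LIFO — newest first]: 139 @ $17 + 382 @ $13 + 181 @ $14 = $9,863
Ending inventory: 253 @ $20 + 141 @ $18 + 328 @ $19 + 208 @ $14 = $16,742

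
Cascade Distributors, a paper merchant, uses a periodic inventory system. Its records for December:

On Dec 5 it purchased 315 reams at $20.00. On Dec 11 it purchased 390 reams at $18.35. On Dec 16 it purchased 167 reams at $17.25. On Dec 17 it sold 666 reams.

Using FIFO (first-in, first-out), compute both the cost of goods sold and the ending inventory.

COGS = $12,740.85; ending inventory = $3,596.40

Dec 17, 666 sold [FIFO — oldest first]: 315 @ $20.00 + 351 @ $18.35 = $12,740.85
Ending inventory: 39 @ $18.35 + 167 @ $17.25 = $3,596.40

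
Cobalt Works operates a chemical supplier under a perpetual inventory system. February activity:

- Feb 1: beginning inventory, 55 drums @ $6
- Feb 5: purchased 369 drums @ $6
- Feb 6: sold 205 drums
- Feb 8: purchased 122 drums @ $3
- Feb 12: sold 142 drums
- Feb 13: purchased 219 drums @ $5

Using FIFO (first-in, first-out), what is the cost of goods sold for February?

COGS = $2,082

Feb 6, 205 sold [FIFO — oldest first]: 55 @ $6 + 150 @ $6 = $1,230
Feb 12, 142 sold [FIFO — oldest first]: 142 @ $6 = $852
Total COGS = $1,230 + $852 = $2,082
Ending inventory: 77 @ $6 + 122 @ $3 + 219 @ $5 = $1,923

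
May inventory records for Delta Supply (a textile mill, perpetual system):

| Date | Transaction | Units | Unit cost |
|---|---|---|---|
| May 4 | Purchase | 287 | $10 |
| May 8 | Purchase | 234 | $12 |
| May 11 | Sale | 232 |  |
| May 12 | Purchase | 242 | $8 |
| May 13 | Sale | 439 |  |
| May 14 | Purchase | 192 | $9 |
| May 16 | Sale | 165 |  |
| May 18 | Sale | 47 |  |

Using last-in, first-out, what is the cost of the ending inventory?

Ending inventory = $720

May 11, 232 sold [LIFO — newest first]: 232 @ $12 = $2,784
May 13, 439 sold [LIFO — newest first]: 242 @ $8 + 2 @ $12 + 195 @ $10 = $3,910
May 16, 165 sold [LIFO — newest first]: 165 @ $9 = $1,485
May 18, 47 sold [LIFO — newest first]: 27 @ $9 + 20 @ $10 = $443
Total COGS = $2,784 + $3,910 + $1,485 + $443 = $8,622
Ending inventory: 72 @ $10 = $720
Check: goods available $9,342 = COGS $8,622 + ending $720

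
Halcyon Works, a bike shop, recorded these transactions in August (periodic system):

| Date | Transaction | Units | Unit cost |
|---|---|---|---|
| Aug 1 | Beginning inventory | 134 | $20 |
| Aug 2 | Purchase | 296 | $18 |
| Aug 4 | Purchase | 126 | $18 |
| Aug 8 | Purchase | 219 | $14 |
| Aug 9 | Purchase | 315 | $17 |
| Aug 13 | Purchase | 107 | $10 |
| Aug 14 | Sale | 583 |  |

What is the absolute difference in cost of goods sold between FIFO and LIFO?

FIFO COGS: 134 @ $20 + 296 @ $18 + 126 @ $18 + 27 @ $14 = $10,654
LIFO COGS: 107 @ $10 + 315 @ $17 + 161 @ $14 = $8,679
Difference = |$10,654 − $8,679| = $1,975

$1,975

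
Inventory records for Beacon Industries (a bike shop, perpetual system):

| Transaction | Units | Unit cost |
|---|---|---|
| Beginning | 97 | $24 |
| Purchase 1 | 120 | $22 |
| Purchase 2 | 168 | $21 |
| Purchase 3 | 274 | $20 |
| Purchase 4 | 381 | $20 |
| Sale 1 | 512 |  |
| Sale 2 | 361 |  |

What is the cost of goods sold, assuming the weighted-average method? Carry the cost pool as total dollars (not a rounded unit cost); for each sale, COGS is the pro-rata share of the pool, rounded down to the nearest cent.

COGS = $18,128.17

After Beginning: 97 on hand, pool $2,328.00 (≈ $24.0000 each)
After Purchase 1: 217 on hand, pool $4,968.00 (≈ $22.8940 each)
After Purchase 2: 385 on hand, pool $8,496.00 (≈ $22.0675 each)
After Purchase 3: 659 on hand, pool $13,976.00 (≈ $21.2079 each)
After Purchase 4: 1040 on hand, pool $21,596.00 (≈ $20.7654 each)
Sale 1, sell 512: 512/1040 × $21,596.00 → $10,631.87
Sale 2, sell 361: 361/528 × $10,964.13 → $7,496.30
Total COGS = $10,631.87 + $7,496.30 = $18,128.17
Ending inventory (cost pool remaining) = $3,467.83
Check: goods available $21,596.00 = COGS $18,128.17 + ending $3,467.83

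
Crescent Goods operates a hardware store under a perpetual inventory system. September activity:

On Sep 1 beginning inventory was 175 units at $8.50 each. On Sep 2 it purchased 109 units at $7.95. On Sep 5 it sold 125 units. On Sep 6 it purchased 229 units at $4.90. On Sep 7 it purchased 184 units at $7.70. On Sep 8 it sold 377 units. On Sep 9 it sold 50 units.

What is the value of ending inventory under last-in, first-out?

Ending inventory = $1,232.50

Sep 5, 125 sold [LIFO — newest first]: 109 @ $7.95 + 16 @ $8.50 = $1,002.55
Sep 8, 377 sold [LIFO — newest first]: 184 @ $7.70 + 193 @ $4.90 = $2,362.50
Sep 9, 50 sold [LIFO — newest first]: 36 @ $4.90 + 14 @ $8.50 = $295.40
Total COGS = $1,002.55 + $2,362.50 + $295.40 = $3,660.45
Ending inventory: 145 @ $8.50 = $1,232.50
Check: goods available $4,892.95 = COGS $3,660.45 + ending $1,232.50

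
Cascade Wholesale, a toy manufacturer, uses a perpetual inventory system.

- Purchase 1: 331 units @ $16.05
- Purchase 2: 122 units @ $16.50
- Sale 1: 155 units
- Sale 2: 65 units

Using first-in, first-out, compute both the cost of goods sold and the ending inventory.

COGS = $3,531.00; ending inventory = $3,794.55

Sale 1 (155) [FIFO — oldest first]: 155 @ $16.05 = $2,487.75
Sale 2 (65) [FIFO — oldest first]: 65 @ $16.05 = $1,043.25
Total COGS = $2,487.75 + $1,043.25 = $3,531.00
Ending inventory: 111 @ $16.05 + 122 @ $16.50 = $3,794.55
Check: goods available $7,325.55 = COGS $3,531.00 + ending $3,794.55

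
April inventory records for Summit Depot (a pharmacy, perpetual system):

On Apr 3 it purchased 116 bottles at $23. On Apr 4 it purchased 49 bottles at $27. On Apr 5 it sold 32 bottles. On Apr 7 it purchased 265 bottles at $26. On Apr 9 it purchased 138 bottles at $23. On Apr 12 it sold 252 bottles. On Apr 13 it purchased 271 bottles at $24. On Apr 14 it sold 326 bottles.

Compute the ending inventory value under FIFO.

Apr 5, 32 sold [FIFO — oldest first]: 32 @ $23 = $736
Apr 12, 252 sold [FIFO — oldest first]: 84 @ $23 + 49 @ $27 + 119 @ $26 = $6,349
Apr 14, 326 sold [FIFO — oldest first]: 146 @ $26 + 138 @ $23 + 42 @ $24 = $7,978
Total COGS = $736 + $6,349 + $7,978 = $15,063
Ending inventory: 229 @ $24 = $5,496

Ending inventory = $5,496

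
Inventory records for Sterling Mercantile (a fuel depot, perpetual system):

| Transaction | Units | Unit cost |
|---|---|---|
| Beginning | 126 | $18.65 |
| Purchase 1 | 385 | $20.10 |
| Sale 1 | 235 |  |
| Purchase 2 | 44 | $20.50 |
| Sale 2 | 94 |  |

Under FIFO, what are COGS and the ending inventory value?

Sale 1 (235) [FIFO — oldest first]: 126 @ $18.65 + 109 @ $20.10 = $4,540.80
Sale 2 (94) [FIFO — oldest first]: 94 @ $20.10 = $1,889.40
Total COGS = $4,540.80 + $1,889.40 = $6,430.20
Ending inventory: 182 @ $20.10 + 44 @ $20.50 = $4,560.20
Check: goods available $10,990.40 = COGS $6,430.20 + ending $4,560.20

COGS = $6,430.20; ending inventory = $4,560.20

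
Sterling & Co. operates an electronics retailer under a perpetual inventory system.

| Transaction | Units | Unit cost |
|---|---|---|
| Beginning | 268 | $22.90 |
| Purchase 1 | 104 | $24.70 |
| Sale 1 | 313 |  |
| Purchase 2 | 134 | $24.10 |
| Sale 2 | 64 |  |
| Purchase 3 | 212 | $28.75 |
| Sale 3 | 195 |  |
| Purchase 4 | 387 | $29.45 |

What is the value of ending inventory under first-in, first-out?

Ending inventory = $15,594.65

Sale 1 (313) [FIFO — oldest first]: 268 @ $22.90 + 45 @ $24.70 = $7,248.70
Sale 2 (64) [FIFO — oldest first]: 59 @ $24.70 + 5 @ $24.10 = $1,577.80
Sale 3 (195) [FIFO — oldest first]: 129 @ $24.10 + 66 @ $28.75 = $5,006.40
Total COGS = $7,248.70 + $1,577.80 + $5,006.40 = $13,832.90
Ending inventory: 146 @ $28.75 + 387 @ $29.45 = $15,594.65
Check: goods available $29,427.55 = COGS $13,832.90 + ending $15,594.65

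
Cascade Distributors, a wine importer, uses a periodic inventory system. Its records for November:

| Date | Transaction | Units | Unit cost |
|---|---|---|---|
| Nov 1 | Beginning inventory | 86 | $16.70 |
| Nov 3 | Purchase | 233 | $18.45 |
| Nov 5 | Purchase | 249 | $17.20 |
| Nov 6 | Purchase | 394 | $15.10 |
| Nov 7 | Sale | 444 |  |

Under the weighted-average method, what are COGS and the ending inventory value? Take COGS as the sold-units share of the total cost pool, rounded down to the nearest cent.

Nov 7, sell 444: 444/962 × $15,967.25 → $7,369.50
Ending inventory (cost pool remaining) = $8,597.75

COGS = $7,369.50; ending inventory = $8,597.75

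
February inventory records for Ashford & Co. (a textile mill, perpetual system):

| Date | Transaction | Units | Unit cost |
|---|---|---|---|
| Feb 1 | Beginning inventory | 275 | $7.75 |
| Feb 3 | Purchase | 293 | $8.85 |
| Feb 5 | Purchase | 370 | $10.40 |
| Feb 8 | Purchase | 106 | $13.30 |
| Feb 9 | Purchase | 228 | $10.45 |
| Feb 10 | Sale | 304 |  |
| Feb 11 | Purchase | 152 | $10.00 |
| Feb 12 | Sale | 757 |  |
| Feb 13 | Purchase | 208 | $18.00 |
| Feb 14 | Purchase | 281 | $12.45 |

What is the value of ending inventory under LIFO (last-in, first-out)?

Feb 10, 304 sold [LIFO — newest first]: 228 @ $10.45 + 76 @ $13.30 = $3,393.40
Feb 12, 757 sold [LIFO — newest first]: 152 @ $10.00 + 30 @ $13.30 + 370 @ $10.40 + 205 @ $8.85 = $7,581.25
Total COGS = $3,393.40 + $7,581.25 = $10,974.65
Ending inventory: 275 @ $7.75 + 88 @ $8.85 + 208 @ $18.00 + 281 @ $12.45 = $10,152.50
Check: goods available $21,127.15 = COGS $10,974.65 + ending $10,152.50

Ending inventory = $10,152.50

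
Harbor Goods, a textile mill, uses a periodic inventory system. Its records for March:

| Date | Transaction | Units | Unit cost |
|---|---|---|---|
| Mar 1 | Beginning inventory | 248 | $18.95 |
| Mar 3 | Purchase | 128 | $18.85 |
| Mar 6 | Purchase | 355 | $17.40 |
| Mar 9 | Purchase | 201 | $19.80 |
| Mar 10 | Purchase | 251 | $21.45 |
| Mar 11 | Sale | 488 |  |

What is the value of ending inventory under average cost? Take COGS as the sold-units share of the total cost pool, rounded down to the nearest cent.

Ending inventory = $13,308.49

Mar 11, sell 488: 488/1183 × $22,653.15 → $9,344.66
Ending inventory (cost pool remaining) = $13,308.49
Check: goods available $22,653.15 = COGS $9,344.66 + ending $13,308.49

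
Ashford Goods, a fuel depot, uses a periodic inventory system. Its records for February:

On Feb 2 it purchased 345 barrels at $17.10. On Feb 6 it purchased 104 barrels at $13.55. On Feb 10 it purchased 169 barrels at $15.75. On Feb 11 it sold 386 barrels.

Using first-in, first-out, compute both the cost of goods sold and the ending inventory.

Feb 11, 386 sold [FIFO — oldest first]: 345 @ $17.10 + 41 @ $13.55 = $6,455.05
Ending inventory: 63 @ $13.55 + 169 @ $15.75 = $3,515.40
Check: goods available $9,970.45 = COGS $6,455.05 + ending $3,515.40

COGS = $6,455.05; ending inventory = $3,515.40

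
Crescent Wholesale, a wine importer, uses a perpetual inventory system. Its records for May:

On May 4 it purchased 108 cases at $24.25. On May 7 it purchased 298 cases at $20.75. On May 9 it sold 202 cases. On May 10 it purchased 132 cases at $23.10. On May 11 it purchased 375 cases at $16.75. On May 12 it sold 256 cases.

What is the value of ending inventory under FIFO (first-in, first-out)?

May 9, 202 sold [FIFO — oldest first]: 108 @ $24.25 + 94 @ $20.75 = $4,569.50
May 12, 256 sold [FIFO — oldest first]: 204 @ $20.75 + 52 @ $23.10 = $5,434.20
Total COGS = $4,569.50 + $5,434.20 = $10,003.70
Ending inventory: 80 @ $23.10 + 375 @ $16.75 = $8,129.25

Ending inventory = $8,129.25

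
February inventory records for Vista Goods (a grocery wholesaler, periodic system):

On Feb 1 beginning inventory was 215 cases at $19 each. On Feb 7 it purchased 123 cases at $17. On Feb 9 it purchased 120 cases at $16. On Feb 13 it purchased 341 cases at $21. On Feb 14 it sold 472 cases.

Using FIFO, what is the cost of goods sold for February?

Feb 14, 472 sold [FIFO — oldest first]: 215 @ $19 + 123 @ $17 + 120 @ $16 + 14 @ $21 = $8,390
Ending inventory: 327 @ $21 = $6,867

COGS = $8,390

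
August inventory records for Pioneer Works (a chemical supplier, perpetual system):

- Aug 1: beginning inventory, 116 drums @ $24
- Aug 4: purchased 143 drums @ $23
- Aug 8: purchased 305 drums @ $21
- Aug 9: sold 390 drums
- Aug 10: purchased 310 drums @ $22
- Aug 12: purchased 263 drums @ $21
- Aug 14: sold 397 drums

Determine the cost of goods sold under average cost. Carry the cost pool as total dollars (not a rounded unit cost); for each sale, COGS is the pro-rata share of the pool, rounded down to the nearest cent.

After Aug 1: 116 on hand, pool $2,784.00 (≈ $24.0000 each)
After Aug 4: 259 on hand, pool $6,073.00 (≈ $23.4479 each)
After Aug 8: 564 on hand, pool $12,478.00 (≈ $22.1241 each)
Aug 9, sell 390: 390/564 × $12,478.00 → $8,628.40
After Aug 10: 484 on hand, pool $10,669.60 (≈ $22.0446 each)
After Aug 12: 747 on hand, pool $16,192.60 (≈ $21.6768 each)
Aug 14, sell 397: 397/747 × $16,192.60 → $8,605.70
Total COGS = $8,628.40 + $8,605.70 = $17,234.10
Ending inventory (cost pool remaining) = $7,586.90
Check: goods available $24,821.00 = COGS $17,234.10 + ending $7,586.90

COGS = $17,234.10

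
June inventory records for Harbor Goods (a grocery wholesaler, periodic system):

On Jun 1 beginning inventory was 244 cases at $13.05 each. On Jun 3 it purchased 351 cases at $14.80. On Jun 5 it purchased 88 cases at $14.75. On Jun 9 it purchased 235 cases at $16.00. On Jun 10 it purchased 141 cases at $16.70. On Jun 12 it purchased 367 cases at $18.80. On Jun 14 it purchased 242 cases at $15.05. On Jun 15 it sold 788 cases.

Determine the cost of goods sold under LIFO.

Jun 15, 788 sold [LIFO — newest first]: 242 @ $15.05 + 367 @ $18.80 + 141 @ $16.70 + 38 @ $16.00 = $13,504.40
Ending inventory: 244 @ $13.05 + 351 @ $14.80 + 88 @ $14.75 + 197 @ $16.00 = $12,829.00
Check: goods available $26,333.40 = COGS $13,504.40 + ending $12,829.00

COGS = $13,504.40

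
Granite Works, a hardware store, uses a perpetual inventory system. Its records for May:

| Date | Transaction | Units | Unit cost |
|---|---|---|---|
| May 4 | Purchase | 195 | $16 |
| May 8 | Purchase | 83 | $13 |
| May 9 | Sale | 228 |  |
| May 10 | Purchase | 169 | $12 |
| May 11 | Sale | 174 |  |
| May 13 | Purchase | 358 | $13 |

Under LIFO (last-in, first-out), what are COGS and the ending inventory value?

COGS = $5,507; ending inventory = $5,374

May 9, 228 sold [LIFO — newest first]: 83 @ $13 + 145 @ $16 = $3,399
May 11, 174 sold [LIFO — newest first]: 169 @ $12 + 5 @ $16 = $2,108
Total COGS = $3,399 + $2,108 = $5,507
Ending inventory: 45 @ $16 + 358 @ $13 = $5,374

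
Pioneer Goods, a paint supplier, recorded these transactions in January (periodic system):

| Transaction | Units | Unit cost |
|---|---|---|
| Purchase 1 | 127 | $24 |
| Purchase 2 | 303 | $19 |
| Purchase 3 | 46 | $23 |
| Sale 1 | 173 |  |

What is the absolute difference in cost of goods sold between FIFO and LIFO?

$451

FIFO COGS: 127 @ $24 + 46 @ $19 = $3,922
LIFO COGS: 46 @ $23 + 127 @ $19 = $3,471
Difference = |$3,922 − $3,471| = $451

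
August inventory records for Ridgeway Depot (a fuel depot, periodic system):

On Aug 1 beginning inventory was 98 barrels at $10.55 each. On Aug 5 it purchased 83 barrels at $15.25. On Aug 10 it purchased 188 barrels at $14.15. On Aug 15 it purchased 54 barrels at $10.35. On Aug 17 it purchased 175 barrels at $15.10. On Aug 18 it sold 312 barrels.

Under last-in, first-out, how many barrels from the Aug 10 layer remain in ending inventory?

105

Aug 18, 312 sold [LIFO — newest first]: 175 @ $15.10 + 54 @ $10.35 + 83 @ $14.15 = $4,375.85
Ending inventory: 98 @ $10.55 + 83 @ $15.25 + 105 @ $14.15 = $3,785.40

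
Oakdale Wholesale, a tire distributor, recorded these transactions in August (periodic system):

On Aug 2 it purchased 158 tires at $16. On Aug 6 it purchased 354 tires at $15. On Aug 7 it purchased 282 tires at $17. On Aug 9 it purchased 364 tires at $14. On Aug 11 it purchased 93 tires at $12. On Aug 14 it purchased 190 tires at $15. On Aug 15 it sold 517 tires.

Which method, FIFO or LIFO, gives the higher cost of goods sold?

FIFO

FIFO COGS: 158 @ $16 + 354 @ $15 + 5 @ $17 = $7,923
LIFO COGS: 190 @ $15 + 93 @ $12 + 234 @ $14 = $7,242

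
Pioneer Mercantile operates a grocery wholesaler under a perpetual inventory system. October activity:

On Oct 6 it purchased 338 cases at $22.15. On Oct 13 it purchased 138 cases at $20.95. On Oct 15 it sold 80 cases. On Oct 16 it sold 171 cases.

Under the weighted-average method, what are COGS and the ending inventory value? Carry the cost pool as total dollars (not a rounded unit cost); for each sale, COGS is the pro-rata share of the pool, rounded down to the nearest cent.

COGS = $5,472.32; ending inventory = $4,905.48

After Oct 6: 338 on hand, pool $7,486.70 (≈ $22.1500 each)
After Oct 13: 476 on hand, pool $10,377.80 (≈ $21.8021 each)
Oct 15, sell 80: 80/476 × $10,377.80 → $1,744.16
Oct 16, sell 171: 171/396 × $8,633.64 → $3,728.16
Total COGS = $1,744.16 + $3,728.16 = $5,472.32
Ending inventory (cost pool remaining) = $4,905.48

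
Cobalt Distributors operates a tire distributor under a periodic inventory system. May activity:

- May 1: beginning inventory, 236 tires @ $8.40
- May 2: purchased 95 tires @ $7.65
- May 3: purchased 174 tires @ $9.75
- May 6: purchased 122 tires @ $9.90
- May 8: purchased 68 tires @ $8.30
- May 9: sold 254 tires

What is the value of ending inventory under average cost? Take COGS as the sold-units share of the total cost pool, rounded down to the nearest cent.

May 9, sell 254: 254/695 × $6,177.85 → $2,257.80
Ending inventory (cost pool remaining) = $3,920.05

Ending inventory = $3,920.05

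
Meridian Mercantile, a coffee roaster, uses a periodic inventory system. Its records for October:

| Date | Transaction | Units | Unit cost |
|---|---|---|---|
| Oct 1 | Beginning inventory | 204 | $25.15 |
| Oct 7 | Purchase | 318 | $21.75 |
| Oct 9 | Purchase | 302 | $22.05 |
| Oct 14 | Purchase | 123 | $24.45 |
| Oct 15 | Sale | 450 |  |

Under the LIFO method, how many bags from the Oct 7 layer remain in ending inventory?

Oct 15, 450 sold [LIFO — newest first]: 123 @ $24.45 + 302 @ $22.05 + 25 @ $21.75 = $10,210.20
Ending inventory: 204 @ $25.15 + 293 @ $21.75 = $11,503.35

293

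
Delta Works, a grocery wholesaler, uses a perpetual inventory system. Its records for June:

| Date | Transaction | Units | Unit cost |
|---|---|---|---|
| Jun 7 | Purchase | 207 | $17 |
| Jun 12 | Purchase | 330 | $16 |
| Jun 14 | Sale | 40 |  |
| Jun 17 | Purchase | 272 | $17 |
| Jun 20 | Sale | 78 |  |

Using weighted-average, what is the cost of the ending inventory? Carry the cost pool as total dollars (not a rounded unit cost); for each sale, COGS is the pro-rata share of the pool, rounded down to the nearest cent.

After Jun 7: 207 on hand, pool $3,519.00 (≈ $17.0000 each)
After Jun 12: 537 on hand, pool $8,799.00 (≈ $16.3855 each)
Jun 14, sell 40: 40/537 × $8,799.00 → $655.41
After Jun 17: 769 on hand, pool $12,767.59 (≈ $16.6028 each)
Jun 20, sell 78: 78/769 × $12,767.59 → $1,295.02
Total COGS = $655.41 + $1,295.02 = $1,950.43
Ending inventory (cost pool remaining) = $11,472.57
Check: goods available $13,423.00 = COGS $1,950.43 + ending $11,472.57

Ending inventory = $11,472.57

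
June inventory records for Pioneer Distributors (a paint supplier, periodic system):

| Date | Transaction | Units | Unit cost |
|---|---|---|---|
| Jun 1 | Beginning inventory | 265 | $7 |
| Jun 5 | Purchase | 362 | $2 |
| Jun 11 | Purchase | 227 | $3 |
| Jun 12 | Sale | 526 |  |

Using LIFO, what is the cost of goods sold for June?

COGS = $1,279

Jun 12, 526 sold [LIFO — newest first]: 227 @ $3 + 299 @ $2 = $1,279
Ending inventory: 265 @ $7 + 63 @ $2 = $1,981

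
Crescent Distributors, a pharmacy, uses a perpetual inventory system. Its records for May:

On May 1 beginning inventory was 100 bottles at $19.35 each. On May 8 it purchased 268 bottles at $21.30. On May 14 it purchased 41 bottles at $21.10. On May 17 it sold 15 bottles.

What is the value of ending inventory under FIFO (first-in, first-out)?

May 17, 15 sold [FIFO — oldest first]: 15 @ $19.35 = $290.25
Ending inventory: 85 @ $19.35 + 268 @ $21.30 + 41 @ $21.10 = $8,218.25

Ending inventory = $8,218.25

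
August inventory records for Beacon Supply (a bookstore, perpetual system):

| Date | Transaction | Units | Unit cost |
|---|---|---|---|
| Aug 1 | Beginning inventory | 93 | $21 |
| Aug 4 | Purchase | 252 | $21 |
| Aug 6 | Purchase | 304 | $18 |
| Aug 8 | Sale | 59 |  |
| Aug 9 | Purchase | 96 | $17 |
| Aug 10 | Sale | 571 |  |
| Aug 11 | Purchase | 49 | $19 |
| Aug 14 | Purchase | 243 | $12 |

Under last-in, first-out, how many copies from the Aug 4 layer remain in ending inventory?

22

Aug 8, 59 sold [LIFO — newest first]: 59 @ $18 = $1,062
Aug 10, 571 sold [LIFO — newest first]: 96 @ $17 + 245 @ $18 + 230 @ $21 = $10,872
Total COGS = $1,062 + $10,872 = $11,934
Ending inventory: 93 @ $21 + 22 @ $21 + 49 @ $19 + 243 @ $12 = $6,262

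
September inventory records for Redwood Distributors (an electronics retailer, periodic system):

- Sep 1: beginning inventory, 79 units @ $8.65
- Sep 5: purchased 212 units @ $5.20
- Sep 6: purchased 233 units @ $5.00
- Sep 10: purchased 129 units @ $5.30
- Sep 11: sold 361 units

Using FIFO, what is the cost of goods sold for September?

Sep 11, 361 sold [FIFO — oldest first]: 79 @ $8.65 + 212 @ $5.20 + 70 @ $5.00 = $2,135.75
Ending inventory: 163 @ $5.00 + 129 @ $5.30 = $1,498.70
Check: goods available $3,634.45 = COGS $2,135.75 + ending $1,498.70

COGS = $2,135.75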